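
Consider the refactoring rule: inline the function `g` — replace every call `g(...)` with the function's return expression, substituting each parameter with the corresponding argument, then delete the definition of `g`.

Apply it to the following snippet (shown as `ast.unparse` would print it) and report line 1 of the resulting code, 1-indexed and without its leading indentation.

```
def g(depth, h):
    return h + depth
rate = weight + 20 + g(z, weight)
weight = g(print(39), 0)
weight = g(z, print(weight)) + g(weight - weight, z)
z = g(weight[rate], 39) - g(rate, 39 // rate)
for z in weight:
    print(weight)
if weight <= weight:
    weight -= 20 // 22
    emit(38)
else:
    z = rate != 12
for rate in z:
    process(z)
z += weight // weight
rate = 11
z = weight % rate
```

rate = weight + 20 + (weight + z)

Transformed code:
rate = weight + 20 + (weight + z)
weight = 0 + print(39)
weight = print(weight) + z + (z + (weight - weight))
z = 39 + weight[rate] - (39 // rate + rate)
for z in weight:
    print(weight)
if weight <= weight:
    weight -= 20 // 22
    emit(38)
else:
    z = rate != 12
for rate in z:
    process(z)
z += weight // weight
rate = 11
z = weight % rate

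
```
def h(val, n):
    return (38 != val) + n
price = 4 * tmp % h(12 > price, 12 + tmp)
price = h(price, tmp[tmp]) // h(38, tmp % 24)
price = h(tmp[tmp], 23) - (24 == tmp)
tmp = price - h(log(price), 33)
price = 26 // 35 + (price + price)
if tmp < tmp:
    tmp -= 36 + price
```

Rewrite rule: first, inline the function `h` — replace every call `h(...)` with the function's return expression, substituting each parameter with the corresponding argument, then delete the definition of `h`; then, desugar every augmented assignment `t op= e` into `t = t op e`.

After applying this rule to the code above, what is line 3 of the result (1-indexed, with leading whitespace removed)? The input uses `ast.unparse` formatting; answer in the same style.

price = (38 != tmp[tmp]) + 23 - (24 == tmp)

Transformed code:
price = 4 * tmp % ((38 != (12 > price)) + (12 + tmp))
price = ((38 != price) + tmp[tmp]) // ((38 != 38) + tmp % 24)
price = (38 != tmp[tmp]) + 23 - (24 == tmp)
tmp = price - ((38 != log(price)) + 33)
price = 26 // 35 + (price + price)
if tmp < tmp:
    tmp = tmp - (36 + price)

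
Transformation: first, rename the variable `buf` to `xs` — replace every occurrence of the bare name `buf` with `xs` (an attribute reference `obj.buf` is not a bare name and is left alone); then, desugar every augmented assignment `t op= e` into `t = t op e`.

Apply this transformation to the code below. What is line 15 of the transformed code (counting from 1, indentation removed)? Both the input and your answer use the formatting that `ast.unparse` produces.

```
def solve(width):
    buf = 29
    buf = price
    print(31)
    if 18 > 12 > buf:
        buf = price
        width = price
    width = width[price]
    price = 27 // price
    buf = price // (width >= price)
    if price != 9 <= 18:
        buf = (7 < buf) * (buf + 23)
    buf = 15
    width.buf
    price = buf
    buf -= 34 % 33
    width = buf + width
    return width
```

Transformed code:
def solve(width):
    xs = 29
    xs = price
    print(31)
    if 18 > 12 > xs:
        xs = price
        width = price
    width = width[price]
    price = 27 // price
    xs = price // (width >= price)
    if price != 9 <= 18:
        xs = (7 < xs) * (xs + 23)
    xs = 15
    width.buf
    price = xs
    xs = xs - 34 % 33
    width = xs + width
    return width

price = xs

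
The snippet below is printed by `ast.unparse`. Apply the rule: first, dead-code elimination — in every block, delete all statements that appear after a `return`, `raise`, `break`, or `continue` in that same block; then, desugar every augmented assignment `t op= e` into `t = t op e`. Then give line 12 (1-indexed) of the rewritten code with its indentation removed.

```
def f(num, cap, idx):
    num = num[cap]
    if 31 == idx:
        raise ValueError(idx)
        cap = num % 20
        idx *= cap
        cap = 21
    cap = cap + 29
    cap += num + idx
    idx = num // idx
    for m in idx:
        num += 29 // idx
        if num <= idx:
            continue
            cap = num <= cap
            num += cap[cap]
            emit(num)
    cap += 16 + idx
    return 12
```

Transformed code:
def f(num, cap, idx):
    num = num[cap]
    if 31 == idx:
        raise ValueError(idx)
    cap = cap + 29
    cap = cap + (num + idx)
    idx = num // idx
    for m in idx:
        num = num + 29 // idx
        if num <= idx:
            continue
    cap = cap + (16 + idx)
    return 12

cap = cap + (16 + idx)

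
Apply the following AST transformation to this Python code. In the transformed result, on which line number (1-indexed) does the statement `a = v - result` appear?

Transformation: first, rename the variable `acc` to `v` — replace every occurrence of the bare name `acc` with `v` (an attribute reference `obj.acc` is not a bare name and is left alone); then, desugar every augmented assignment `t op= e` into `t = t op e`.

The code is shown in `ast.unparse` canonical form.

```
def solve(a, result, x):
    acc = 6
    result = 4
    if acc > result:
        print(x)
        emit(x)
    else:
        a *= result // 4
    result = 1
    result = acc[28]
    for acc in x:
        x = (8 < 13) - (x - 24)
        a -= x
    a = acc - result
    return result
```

Transformed code:
def solve(a, result, x):
    v = 6
    result = 4
    if v > result:
        print(x)
        emit(x)
    else:
        a = a * (result // 4)
    result = 1
    result = v[28]
    for v in x:
        x = (8 < 13) - (x - 24)
        a = a - x
    a = v - result
    return result

14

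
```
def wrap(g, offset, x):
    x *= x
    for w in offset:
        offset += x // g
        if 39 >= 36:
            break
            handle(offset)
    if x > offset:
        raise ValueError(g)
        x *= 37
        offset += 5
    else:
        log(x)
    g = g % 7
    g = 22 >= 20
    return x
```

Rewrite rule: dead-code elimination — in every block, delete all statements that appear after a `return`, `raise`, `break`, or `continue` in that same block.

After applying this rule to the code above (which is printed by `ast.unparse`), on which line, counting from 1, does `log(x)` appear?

Transformed code:
def wrap(g, offset, x):
    x *= x
    for w in offset:
        offset += x // g
        if 39 >= 36:
            break
    if x > offset:
        raise ValueError(g)
    else:
        log(x)
    g = g % 7
    g = 22 >= 20
    return x

10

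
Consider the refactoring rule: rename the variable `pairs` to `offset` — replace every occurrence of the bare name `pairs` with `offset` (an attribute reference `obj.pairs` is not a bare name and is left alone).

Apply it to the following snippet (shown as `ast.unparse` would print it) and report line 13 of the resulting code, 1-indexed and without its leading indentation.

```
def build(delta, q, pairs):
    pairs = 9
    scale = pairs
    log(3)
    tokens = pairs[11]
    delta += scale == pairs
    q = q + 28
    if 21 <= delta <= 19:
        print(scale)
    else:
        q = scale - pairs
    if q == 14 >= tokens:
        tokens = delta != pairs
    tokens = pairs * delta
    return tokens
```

Transformed code:
def build(delta, q, offset):
    offset = 9
    scale = offset
    log(3)
    tokens = offset[11]
    delta += scale == offset
    q = q + 28
    if 21 <= delta <= 19:
        print(scale)
    else:
        q = scale - offset
    if q == 14 >= tokens:
        tokens = delta != offset
    tokens = offset * delta
    return tokens

tokens = delta != offset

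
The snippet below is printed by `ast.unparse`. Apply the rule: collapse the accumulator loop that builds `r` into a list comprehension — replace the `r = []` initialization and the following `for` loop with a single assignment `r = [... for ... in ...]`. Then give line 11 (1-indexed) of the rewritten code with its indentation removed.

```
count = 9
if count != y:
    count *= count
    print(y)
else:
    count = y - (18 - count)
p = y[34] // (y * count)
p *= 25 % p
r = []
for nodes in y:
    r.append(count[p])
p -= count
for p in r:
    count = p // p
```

for p in r:

Transformed code:
count = 9
if count != y:
    count *= count
    print(y)
else:
    count = y - (18 - count)
p = y[34] // (y * count)
p *= 25 % p
r = [count[p] for nodes in y]
p -= count
for p in r:
    count = p // p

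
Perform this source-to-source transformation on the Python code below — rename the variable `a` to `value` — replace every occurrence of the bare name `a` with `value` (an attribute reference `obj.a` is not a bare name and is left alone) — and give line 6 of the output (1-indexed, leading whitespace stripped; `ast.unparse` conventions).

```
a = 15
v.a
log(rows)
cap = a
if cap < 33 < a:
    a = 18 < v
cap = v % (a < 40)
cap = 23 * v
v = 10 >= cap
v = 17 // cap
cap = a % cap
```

value = 18 < v

Transformed code:
value = 15
v.a
log(rows)
cap = value
if cap < 33 < value:
    value = 18 < v
cap = v % (value < 40)
cap = 23 * v
v = 10 >= cap
v = 17 // cap
cap = value % cap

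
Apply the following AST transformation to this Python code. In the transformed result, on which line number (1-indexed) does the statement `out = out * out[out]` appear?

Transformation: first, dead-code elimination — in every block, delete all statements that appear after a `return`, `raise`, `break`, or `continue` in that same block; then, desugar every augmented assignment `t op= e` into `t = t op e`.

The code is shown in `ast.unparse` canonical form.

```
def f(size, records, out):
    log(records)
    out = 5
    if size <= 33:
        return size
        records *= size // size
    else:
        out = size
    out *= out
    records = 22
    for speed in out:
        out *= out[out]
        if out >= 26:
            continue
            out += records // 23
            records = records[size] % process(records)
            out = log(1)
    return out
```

11

Transformed code:
def f(size, records, out):
    log(records)
    out = 5
    if size <= 33:
        return size
    else:
        out = size
    out = out * out
    records = 22
    for speed in out:
        out = out * out[out]
        if out >= 26:
            continue
    return out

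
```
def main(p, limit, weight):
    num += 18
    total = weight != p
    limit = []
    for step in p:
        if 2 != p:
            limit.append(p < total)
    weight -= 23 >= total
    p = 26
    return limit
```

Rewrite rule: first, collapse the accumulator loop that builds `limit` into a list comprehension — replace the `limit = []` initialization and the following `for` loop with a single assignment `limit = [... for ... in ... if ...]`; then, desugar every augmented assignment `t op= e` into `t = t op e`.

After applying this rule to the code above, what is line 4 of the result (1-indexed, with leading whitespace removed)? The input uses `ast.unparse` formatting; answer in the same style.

limit = [p < total for step in p if 2 != p]

Transformed code:
def main(p, limit, weight):
    num = num + 18
    total = weight != p
    limit = [p < total for step in p if 2 != p]
    weight = weight - (23 >= total)
    p = 26
    return limit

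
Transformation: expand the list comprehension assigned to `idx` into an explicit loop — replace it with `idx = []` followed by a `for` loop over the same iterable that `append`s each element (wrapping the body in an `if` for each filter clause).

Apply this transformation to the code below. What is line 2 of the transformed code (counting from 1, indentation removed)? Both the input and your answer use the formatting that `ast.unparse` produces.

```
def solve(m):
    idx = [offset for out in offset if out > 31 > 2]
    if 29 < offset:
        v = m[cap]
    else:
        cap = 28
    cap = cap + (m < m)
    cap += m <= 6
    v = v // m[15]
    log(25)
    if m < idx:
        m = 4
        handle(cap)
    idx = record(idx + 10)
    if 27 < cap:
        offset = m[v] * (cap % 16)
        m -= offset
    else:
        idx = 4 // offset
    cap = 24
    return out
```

idx = []

Transformed code:
def solve(m):
    idx = []
    for out in offset:
        if out > 31 > 2:
            idx.append(offset)
    if 29 < offset:
        v = m[cap]
    else:
        cap = 28
    cap = cap + (m < m)
    cap += m <= 6
    v = v // m[15]
    log(25)
    if m < idx:
        m = 4
        handle(cap)
    idx = record(idx + 10)
    if 27 < cap:
        offset = m[v] * (cap % 16)
        m -= offset
    else:
        idx = 4 // offset
    cap = 24
    return out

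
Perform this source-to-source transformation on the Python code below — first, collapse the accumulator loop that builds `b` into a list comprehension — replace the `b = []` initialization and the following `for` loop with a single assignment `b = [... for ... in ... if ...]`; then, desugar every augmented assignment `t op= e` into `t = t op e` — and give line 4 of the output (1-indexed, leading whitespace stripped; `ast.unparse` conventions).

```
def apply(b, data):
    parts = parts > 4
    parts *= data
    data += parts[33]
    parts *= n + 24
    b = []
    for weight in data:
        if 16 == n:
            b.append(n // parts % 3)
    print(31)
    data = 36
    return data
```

data = data + parts[33]

Transformed code:
def apply(b, data):
    parts = parts > 4
    parts = parts * data
    data = data + parts[33]
    parts = parts * (n + 24)
    b = [n // parts % 3 for weight in data if 16 == n]
    print(31)
    data = 36
    return data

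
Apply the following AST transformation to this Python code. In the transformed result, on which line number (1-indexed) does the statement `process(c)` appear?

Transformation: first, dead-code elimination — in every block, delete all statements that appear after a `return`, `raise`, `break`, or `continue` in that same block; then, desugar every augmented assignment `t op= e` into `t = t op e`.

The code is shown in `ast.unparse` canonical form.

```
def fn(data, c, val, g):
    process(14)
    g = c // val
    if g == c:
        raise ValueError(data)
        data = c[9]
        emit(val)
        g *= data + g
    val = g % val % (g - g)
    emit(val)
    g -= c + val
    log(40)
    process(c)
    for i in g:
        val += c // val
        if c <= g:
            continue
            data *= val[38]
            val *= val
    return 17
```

Transformed code:
def fn(data, c, val, g):
    process(14)
    g = c // val
    if g == c:
        raise ValueError(data)
    val = g % val % (g - g)
    emit(val)
    g = g - (c + val)
    log(40)
    process(c)
    for i in g:
        val = val + c // val
        if c <= g:
            continue
    return 17

10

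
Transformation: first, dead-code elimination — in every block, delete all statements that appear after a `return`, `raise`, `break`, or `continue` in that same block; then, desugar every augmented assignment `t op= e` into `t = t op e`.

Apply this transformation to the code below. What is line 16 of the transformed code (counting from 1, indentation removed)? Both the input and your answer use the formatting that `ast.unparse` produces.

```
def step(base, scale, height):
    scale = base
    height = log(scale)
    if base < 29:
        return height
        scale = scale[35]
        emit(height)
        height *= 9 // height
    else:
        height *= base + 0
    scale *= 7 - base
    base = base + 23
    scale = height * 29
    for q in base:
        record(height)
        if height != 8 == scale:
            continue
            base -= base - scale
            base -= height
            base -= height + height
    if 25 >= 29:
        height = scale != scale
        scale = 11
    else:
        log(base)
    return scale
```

height = scale != scale

Transformed code:
def step(base, scale, height):
    scale = base
    height = log(scale)
    if base < 29:
        return height
    else:
        height = height * (base + 0)
    scale = scale * (7 - base)
    base = base + 23
    scale = height * 29
    for q in base:
        record(height)
        if height != 8 == scale:
            continue
    if 25 >= 29:
        height = scale != scale
        scale = 11
    else:
        log(base)
    return scale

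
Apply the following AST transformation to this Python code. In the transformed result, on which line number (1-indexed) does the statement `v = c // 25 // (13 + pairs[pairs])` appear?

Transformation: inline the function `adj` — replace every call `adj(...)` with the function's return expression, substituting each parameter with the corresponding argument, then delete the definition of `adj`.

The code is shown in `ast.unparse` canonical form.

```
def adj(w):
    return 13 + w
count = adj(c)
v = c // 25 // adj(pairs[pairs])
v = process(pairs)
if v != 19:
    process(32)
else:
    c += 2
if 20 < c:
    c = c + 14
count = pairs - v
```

Transformed code:
count = 13 + c
v = c // 25 // (13 + pairs[pairs])
v = process(pairs)
if v != 19:
    process(32)
else:
    c += 2
if 20 < c:
    c = c + 14
count = pairs - v

2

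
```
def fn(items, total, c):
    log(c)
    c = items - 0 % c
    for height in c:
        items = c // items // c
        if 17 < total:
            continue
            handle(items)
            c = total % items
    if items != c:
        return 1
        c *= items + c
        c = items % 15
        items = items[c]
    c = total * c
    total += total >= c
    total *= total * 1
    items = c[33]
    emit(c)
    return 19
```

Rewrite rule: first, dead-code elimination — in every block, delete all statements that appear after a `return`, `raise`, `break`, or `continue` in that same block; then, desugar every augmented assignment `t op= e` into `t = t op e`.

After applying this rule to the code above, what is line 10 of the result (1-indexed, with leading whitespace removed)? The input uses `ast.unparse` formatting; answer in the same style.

Transformed code:
def fn(items, total, c):
    log(c)
    c = items - 0 % c
    for height in c:
        items = c // items // c
        if 17 < total:
            continue
    if items != c:
        return 1
    c = total * c
    total = total + (total >= c)
    total = total * (total * 1)
    items = c[33]
    emit(c)
    return 19

c = total * c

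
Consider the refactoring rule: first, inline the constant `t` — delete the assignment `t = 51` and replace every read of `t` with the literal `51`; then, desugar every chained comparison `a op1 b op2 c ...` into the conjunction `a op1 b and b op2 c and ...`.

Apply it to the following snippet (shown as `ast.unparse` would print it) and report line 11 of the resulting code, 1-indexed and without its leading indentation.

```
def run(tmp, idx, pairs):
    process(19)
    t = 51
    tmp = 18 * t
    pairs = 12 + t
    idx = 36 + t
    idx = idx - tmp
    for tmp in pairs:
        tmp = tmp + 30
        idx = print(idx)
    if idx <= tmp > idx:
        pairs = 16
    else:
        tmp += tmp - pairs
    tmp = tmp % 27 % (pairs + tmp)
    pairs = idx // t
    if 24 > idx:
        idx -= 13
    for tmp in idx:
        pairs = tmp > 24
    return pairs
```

pairs = 16

Transformed code:
def run(tmp, idx, pairs):
    process(19)
    tmp = 18 * 51
    pairs = 12 + 51
    idx = 36 + 51
    idx = idx - tmp
    for tmp in pairs:
        tmp = tmp + 30
        idx = print(idx)
    if idx <= tmp and tmp > idx:
        pairs = 16
    else:
        tmp += tmp - pairs
    tmp = tmp % 27 % (pairs + tmp)
    pairs = idx // 51
    if 24 > idx:
        idx -= 13
    for tmp in idx:
        pairs = tmp > 24
    return pairs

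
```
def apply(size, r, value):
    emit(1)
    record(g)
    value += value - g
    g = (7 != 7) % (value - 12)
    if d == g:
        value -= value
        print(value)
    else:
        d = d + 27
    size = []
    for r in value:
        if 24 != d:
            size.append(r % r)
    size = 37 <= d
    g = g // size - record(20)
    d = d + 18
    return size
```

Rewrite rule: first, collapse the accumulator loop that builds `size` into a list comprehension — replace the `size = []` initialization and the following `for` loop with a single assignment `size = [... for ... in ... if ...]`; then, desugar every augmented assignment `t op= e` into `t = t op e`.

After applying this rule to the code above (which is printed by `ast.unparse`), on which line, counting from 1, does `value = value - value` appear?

7

Transformed code:
def apply(size, r, value):
    emit(1)
    record(g)
    value = value + (value - g)
    g = (7 != 7) % (value - 12)
    if d == g:
        value = value - value
        print(value)
    else:
        d = d + 27
    size = [r % r for r in value if 24 != d]
    size = 37 <= d
    g = g // size - record(20)
    d = d + 18
    return size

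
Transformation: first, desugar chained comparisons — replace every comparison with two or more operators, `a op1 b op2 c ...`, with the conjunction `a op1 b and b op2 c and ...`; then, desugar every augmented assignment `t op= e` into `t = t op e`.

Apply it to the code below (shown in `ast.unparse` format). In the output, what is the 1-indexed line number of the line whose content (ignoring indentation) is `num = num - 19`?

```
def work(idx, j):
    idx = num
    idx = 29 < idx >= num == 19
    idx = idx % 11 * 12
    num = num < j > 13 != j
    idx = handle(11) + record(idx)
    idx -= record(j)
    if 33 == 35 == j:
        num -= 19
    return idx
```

9

Transformed code:
def work(idx, j):
    idx = num
    idx = 29 < idx and idx >= num and (num == 19)
    idx = idx % 11 * 12
    num = num < j and j > 13 and (13 != j)
    idx = handle(11) + record(idx)
    idx = idx - record(j)
    if 33 == 35 and 35 == j:
        num = num - 19
    return idx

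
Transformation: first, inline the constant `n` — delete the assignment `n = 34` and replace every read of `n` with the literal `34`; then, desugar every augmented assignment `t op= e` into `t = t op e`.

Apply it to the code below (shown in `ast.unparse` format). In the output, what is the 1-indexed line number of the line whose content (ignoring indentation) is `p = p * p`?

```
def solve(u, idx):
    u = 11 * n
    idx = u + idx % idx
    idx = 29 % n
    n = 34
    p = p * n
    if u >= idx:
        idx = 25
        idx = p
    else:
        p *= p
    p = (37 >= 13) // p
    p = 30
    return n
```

Transformed code:
def solve(u, idx):
    u = 11 * 34
    idx = u + idx % idx
    idx = 29 % 34
    p = p * 34
    if u >= idx:
        idx = 25
        idx = p
    else:
        p = p * p
    p = (37 >= 13) // p
    p = 30
    return 34

10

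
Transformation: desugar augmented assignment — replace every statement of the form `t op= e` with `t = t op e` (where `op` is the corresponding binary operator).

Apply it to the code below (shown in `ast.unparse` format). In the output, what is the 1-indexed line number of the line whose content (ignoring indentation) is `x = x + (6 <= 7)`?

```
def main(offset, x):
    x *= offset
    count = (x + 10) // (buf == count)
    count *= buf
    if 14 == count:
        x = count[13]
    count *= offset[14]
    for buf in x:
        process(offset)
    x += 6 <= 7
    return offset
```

Transformed code:
def main(offset, x):
    x = x * offset
    count = (x + 10) // (buf == count)
    count = count * buf
    if 14 == count:
        x = count[13]
    count = count * offset[14]
    for buf in x:
        process(offset)
    x = x + (6 <= 7)
    return offset

10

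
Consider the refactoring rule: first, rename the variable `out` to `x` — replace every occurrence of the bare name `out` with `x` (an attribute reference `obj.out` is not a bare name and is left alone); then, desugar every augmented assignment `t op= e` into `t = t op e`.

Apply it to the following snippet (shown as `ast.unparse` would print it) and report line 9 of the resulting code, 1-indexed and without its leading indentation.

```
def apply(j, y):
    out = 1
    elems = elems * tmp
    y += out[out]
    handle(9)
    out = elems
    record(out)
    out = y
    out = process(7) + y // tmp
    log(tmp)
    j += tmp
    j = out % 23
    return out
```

Transformed code:
def apply(j, y):
    x = 1
    elems = elems * tmp
    y = y + x[x]
    handle(9)
    x = elems
    record(x)
    x = y
    x = process(7) + y // tmp
    log(tmp)
    j = j + tmp
    j = x % 23
    return x

x = process(7) + y // tmp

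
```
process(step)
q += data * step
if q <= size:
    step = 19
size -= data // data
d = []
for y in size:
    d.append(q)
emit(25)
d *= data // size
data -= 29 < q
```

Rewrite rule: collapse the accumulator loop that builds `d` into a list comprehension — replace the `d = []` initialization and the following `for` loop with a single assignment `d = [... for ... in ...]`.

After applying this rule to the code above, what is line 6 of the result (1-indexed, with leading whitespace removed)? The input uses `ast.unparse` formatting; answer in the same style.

d = [q for y in size]

Transformed code:
process(step)
q += data * step
if q <= size:
    step = 19
size -= data // data
d = [q for y in size]
emit(25)
d *= data // size
data -= 29 < q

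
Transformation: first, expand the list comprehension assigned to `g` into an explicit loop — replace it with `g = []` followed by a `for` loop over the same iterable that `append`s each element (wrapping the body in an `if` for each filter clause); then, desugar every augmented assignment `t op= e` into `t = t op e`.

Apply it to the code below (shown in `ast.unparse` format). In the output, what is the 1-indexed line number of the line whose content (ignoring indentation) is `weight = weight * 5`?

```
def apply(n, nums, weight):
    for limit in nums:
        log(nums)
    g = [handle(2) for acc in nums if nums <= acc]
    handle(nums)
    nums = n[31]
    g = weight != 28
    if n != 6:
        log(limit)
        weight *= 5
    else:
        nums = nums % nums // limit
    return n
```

13

Transformed code:
def apply(n, nums, weight):
    for limit in nums:
        log(nums)
    g = []
    for acc in nums:
        if nums <= acc:
            g.append(handle(2))
    handle(nums)
    nums = n[31]
    g = weight != 28
    if n != 6:
        log(limit)
        weight = weight * 5
    else:
        nums = nums % nums // limit
    return n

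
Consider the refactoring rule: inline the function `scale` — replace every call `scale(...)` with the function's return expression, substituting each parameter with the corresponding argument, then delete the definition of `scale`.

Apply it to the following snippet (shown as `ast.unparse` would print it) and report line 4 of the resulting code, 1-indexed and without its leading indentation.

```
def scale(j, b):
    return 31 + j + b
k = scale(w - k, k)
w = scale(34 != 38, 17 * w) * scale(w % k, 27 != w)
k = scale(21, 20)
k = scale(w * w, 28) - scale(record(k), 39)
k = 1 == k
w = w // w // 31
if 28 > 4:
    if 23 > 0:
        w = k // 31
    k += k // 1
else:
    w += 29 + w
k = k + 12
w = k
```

Transformed code:
k = 31 + (w - k) + k
w = (31 + (34 != 38) + 17 * w) * (31 + w % k + (27 != w))
k = 31 + 21 + 20
k = 31 + w * w + 28 - (31 + record(k) + 39)
k = 1 == k
w = w // w // 31
if 28 > 4:
    if 23 > 0:
        w = k // 31
    k += k // 1
else:
    w += 29 + w
k = k + 12
w = k

k = 31 + w * w + 28 - (31 + record(k) + 39)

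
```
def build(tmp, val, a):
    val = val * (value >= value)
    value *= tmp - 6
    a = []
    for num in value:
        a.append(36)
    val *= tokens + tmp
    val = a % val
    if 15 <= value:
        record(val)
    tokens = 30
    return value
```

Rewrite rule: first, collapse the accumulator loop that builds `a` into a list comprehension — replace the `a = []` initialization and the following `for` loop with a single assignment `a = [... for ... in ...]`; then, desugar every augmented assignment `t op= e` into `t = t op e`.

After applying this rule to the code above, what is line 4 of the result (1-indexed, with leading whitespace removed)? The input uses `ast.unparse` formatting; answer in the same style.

Transformed code:
def build(tmp, val, a):
    val = val * (value >= value)
    value = value * (tmp - 6)
    a = [36 for num in value]
    val = val * (tokens + tmp)
    val = a % val
    if 15 <= value:
        record(val)
    tokens = 30
    return value

a = [36 for num in value]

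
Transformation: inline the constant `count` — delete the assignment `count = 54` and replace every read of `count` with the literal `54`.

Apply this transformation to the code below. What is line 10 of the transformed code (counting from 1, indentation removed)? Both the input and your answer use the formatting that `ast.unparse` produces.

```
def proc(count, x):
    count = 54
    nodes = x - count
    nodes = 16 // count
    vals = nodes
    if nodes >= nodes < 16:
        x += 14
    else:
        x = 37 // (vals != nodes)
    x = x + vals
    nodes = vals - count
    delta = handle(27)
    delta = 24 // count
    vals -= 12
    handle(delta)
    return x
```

nodes = vals - 54

Transformed code:
def proc(count, x):
    nodes = x - 54
    nodes = 16 // 54
    vals = nodes
    if nodes >= nodes < 16:
        x += 14
    else:
        x = 37 // (vals != nodes)
    x = x + vals
    nodes = vals - 54
    delta = handle(27)
    delta = 24 // 54
    vals -= 12
    handle(delta)
    return x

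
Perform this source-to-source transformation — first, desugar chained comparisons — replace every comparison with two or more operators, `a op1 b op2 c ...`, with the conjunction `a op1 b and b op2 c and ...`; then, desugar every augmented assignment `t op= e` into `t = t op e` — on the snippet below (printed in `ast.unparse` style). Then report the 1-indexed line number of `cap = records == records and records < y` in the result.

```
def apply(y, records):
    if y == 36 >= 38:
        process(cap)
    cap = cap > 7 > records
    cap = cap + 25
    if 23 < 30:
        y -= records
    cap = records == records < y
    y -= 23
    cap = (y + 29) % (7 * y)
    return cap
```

8

Transformed code:
def apply(y, records):
    if y == 36 and 36 >= 38:
        process(cap)
    cap = cap > 7 and 7 > records
    cap = cap + 25
    if 23 < 30:
        y = y - records
    cap = records == records and records < y
    y = y - 23
    cap = (y + 29) % (7 * y)
    return cap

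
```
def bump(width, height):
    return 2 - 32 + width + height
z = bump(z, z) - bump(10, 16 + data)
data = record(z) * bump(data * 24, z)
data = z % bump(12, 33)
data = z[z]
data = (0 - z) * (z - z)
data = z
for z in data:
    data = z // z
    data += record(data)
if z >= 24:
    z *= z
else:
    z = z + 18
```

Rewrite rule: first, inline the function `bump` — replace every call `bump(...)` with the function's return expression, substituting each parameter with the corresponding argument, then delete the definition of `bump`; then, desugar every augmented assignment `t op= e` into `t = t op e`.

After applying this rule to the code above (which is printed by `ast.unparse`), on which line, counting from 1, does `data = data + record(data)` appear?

9

Transformed code:
z = 2 - 32 + z + z - (2 - 32 + 10 + (16 + data))
data = record(z) * (2 - 32 + data * 24 + z)
data = z % (2 - 32 + 12 + 33)
data = z[z]
data = (0 - z) * (z - z)
data = z
for z in data:
    data = z // z
    data = data + record(data)
if z >= 24:
    z = z * z
else:
    z = z + 18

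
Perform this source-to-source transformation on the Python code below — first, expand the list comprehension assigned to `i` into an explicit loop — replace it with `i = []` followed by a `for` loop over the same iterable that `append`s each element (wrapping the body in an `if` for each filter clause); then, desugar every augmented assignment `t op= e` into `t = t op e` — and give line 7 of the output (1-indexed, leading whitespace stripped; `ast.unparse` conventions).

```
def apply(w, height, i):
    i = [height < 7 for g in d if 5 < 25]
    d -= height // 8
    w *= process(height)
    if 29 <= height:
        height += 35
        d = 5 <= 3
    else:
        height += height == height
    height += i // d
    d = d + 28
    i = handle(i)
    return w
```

w = w * process(height)

Transformed code:
def apply(w, height, i):
    i = []
    for g in d:
        if 5 < 25:
            i.append(height < 7)
    d = d - height // 8
    w = w * process(height)
    if 29 <= height:
        height = height + 35
        d = 5 <= 3
    else:
        height = height + (height == height)
    height = height + i // d
    d = d + 28
    i = handle(i)
    return w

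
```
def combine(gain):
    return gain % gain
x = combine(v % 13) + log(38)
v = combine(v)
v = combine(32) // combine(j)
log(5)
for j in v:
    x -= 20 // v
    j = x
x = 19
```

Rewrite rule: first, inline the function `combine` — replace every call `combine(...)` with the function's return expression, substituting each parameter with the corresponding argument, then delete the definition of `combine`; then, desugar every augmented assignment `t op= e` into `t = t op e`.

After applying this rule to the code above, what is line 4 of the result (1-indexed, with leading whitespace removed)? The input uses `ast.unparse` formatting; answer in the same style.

Transformed code:
x = v % 13 % (v % 13) + log(38)
v = v % v
v = 32 % 32 // (j % j)
log(5)
for j in v:
    x = x - 20 // v
    j = x
x = 19

log(5)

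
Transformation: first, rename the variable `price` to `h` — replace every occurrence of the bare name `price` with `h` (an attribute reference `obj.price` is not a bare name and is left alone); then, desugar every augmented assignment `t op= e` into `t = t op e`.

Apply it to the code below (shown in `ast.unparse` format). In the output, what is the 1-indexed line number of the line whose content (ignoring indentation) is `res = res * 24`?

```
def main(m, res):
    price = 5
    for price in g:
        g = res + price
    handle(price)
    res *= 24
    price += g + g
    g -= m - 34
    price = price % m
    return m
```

Transformed code:
def main(m, res):
    h = 5
    for h in g:
        g = res + h
    handle(h)
    res = res * 24
    h = h + (g + g)
    g = g - (m - 34)
    h = h % m
    return m

6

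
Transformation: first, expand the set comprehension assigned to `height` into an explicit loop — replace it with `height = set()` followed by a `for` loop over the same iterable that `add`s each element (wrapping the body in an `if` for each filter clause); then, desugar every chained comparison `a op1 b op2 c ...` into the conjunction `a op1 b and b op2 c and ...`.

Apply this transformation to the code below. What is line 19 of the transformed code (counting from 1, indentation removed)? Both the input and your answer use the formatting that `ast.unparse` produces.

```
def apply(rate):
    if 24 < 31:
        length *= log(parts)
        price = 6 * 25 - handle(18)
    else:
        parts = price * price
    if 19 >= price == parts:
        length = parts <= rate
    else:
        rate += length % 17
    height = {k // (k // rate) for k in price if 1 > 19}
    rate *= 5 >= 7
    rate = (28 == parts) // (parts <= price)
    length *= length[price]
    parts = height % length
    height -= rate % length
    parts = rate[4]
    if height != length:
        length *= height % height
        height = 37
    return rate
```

Transformed code:
def apply(rate):
    if 24 < 31:
        length *= log(parts)
        price = 6 * 25 - handle(18)
    else:
        parts = price * price
    if 19 >= price and price == parts:
        length = parts <= rate
    else:
        rate += length % 17
    height = set()
    for k in price:
        if 1 > 19:
            height.add(k // (k // rate))
    rate *= 5 >= 7
    rate = (28 == parts) // (parts <= price)
    length *= length[price]
    parts = height % length
    height -= rate % length
    parts = rate[4]
    if height != length:
        length *= height % height
        height = 37
    return rate

height -= rate % length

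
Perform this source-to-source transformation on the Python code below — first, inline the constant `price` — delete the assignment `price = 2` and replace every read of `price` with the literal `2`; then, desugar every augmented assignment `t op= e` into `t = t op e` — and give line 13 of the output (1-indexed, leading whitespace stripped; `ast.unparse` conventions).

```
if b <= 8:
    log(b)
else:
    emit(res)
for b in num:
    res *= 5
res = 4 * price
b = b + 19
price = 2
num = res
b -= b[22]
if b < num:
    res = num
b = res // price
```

Transformed code:
if b <= 8:
    log(b)
else:
    emit(res)
for b in num:
    res = res * 5
res = 4 * 2
b = b + 19
num = res
b = b - b[22]
if b < num:
    res = num
b = res // 2

b = res // 2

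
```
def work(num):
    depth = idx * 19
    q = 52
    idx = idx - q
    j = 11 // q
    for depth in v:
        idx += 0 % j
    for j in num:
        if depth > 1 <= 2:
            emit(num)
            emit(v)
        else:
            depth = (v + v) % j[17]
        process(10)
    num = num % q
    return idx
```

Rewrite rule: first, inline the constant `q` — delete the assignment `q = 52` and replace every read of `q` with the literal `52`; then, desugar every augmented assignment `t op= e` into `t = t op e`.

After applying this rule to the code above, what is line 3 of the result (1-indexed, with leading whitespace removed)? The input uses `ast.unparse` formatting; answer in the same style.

idx = idx - 52

Transformed code:
def work(num):
    depth = idx * 19
    idx = idx - 52
    j = 11 // 52
    for depth in v:
        idx = idx + 0 % j
    for j in num:
        if depth > 1 <= 2:
            emit(num)
            emit(v)
        else:
            depth = (v + v) % j[17]
        process(10)
    num = num % 52
    return idx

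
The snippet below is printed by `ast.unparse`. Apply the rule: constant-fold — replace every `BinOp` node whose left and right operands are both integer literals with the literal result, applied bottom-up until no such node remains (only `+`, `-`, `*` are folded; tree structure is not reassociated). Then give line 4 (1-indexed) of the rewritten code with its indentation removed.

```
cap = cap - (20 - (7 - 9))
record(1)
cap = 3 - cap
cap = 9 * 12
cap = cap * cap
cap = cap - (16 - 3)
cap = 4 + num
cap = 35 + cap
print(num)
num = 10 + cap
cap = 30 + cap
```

Transformed code:
cap = cap - 22
record(1)
cap = 3 - cap
cap = 108
cap = cap * cap
cap = cap - 13
cap = 4 + num
cap = 35 + cap
print(num)
num = 10 + cap
cap = 30 + cap

cap = 108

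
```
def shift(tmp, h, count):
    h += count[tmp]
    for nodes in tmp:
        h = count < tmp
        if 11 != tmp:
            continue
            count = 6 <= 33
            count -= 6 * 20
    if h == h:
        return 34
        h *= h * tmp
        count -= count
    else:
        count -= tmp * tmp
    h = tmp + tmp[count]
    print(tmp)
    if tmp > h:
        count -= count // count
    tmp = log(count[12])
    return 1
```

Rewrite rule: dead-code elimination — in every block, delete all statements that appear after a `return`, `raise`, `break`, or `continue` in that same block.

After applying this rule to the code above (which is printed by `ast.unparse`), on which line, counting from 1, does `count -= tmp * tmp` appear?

Transformed code:
def shift(tmp, h, count):
    h += count[tmp]
    for nodes in tmp:
        h = count < tmp
        if 11 != tmp:
            continue
    if h == h:
        return 34
    else:
        count -= tmp * tmp
    h = tmp + tmp[count]
    print(tmp)
    if tmp > h:
        count -= count // count
    tmp = log(count[12])
    return 1

10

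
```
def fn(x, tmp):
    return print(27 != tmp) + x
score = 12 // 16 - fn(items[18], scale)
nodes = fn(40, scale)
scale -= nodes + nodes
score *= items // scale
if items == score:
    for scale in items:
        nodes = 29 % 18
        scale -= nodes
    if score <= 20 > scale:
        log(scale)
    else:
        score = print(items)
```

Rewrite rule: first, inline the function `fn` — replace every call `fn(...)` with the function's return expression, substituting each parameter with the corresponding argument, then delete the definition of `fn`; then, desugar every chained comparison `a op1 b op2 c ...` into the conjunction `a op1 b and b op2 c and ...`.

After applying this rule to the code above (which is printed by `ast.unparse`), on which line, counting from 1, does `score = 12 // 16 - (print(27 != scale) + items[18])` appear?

1

Transformed code:
score = 12 // 16 - (print(27 != scale) + items[18])
nodes = print(27 != scale) + 40
scale -= nodes + nodes
score *= items // scale
if items == score:
    for scale in items:
        nodes = 29 % 18
        scale -= nodes
    if score <= 20 and 20 > scale:
        log(scale)
    else:
        score = print(items)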